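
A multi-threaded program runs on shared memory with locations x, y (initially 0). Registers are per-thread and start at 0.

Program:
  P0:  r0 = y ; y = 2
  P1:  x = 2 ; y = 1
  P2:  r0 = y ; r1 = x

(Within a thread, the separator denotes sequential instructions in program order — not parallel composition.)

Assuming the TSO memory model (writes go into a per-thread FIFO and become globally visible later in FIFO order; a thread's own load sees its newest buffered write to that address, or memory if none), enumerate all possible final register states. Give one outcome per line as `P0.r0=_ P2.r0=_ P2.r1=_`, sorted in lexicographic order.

P0.r0=0 P2.r0=0 P2.r1=0
P0.r0=0 P2.r0=0 P2.r1=2
P0.r0=0 P2.r0=1 P2.r1=2
P0.r0=0 P2.r0=2 P2.r1=0
P0.r0=0 P2.r0=2 P2.r1=2
P0.r0=1 P2.r0=0 P2.r1=0
P0.r0=1 P2.r0=0 P2.r1=2
P0.r0=1 P2.r0=1 P2.r1=2
P0.r0=1 P2.r0=2 P2.r1=2

outcome vector order: (P0.r0,P2.r0,P2.r1)
|TSO outcomes| = 9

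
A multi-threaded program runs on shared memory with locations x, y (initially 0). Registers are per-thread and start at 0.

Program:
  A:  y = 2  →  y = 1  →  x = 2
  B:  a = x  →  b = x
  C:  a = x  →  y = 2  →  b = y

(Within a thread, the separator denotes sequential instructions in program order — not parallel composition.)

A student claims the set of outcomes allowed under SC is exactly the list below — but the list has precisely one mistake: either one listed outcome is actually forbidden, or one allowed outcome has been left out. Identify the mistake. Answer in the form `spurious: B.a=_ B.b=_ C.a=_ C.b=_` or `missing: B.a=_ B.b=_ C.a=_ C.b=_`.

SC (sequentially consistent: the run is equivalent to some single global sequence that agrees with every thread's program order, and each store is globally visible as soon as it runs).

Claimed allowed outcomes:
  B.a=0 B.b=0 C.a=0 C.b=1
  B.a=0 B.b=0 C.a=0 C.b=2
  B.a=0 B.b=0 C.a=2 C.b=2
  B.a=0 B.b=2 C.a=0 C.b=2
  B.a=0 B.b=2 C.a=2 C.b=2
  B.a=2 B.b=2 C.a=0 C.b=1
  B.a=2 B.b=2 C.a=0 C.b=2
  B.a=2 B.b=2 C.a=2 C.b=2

outcome vector order: (B.a,B.b,C.a,C.b)
SC (9): 0001 0002 0022 0201 0202 0222 2201 2202 2222
SC∖claimed = {0201}

missing: B.a=0 B.b=2 C.a=0 C.b=1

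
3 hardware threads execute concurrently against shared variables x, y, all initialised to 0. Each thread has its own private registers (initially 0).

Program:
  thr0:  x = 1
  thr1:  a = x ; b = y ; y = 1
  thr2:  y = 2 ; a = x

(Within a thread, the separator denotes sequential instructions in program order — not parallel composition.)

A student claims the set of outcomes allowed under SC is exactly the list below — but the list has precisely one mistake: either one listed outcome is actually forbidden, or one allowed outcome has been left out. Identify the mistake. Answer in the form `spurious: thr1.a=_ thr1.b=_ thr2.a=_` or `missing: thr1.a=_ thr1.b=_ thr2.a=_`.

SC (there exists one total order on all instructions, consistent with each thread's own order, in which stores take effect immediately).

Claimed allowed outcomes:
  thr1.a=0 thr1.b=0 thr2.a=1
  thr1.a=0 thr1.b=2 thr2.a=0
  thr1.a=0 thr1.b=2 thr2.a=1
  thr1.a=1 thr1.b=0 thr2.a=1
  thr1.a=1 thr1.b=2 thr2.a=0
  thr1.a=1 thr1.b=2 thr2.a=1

outcome vector order: (thr1.a,thr1.b,thr2.a)
SC (7): <0 0 0> <0 0 1> <0 2 0> <0 2 1> <1 0 1> <1 2 0> <1 2 1>
SC∖claimed = {<0 0 0>}

missing: thr1.a=0 thr1.b=0 thr2.a=0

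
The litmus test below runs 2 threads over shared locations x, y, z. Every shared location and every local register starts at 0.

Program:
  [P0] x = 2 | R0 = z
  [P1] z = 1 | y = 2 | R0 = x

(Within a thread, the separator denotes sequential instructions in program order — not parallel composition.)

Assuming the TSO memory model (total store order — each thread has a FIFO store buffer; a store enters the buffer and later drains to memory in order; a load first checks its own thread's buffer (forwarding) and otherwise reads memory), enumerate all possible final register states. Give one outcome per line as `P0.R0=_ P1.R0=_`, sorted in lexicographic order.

P0.R0=0 P1.R0=0
P0.R0=0 P1.R0=2
P0.R0=1 P1.R0=0
P0.R0=1 P1.R0=2

outcome vector order: (P0.R0,P1.R0)
|TSO outcomes| = 4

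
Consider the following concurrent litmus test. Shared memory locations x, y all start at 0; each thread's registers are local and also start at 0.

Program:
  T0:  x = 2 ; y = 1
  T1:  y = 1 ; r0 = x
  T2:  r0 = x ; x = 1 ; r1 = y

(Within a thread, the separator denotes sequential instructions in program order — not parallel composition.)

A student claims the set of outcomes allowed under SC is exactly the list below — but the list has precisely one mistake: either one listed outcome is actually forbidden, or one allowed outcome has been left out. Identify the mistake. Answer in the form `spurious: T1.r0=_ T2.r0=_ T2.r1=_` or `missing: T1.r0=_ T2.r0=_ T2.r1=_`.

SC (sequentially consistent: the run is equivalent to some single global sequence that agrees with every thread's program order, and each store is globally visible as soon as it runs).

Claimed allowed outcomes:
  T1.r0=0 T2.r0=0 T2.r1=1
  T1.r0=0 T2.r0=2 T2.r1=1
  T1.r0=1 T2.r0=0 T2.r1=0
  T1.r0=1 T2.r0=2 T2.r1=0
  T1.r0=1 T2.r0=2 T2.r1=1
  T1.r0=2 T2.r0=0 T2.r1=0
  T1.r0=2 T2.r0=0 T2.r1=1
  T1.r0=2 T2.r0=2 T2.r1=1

missing: T1.r0=1 T2.r0=0 T2.r1=1

outcome vector order: (T1.r0,T2.r0,T2.r1)
SC (9): (0,0,1), (0,2,1), (1,0,0), (1,0,1), (1,2,0), (1,2,1), (2,0,0), (2,0,1), (2,2,1)
SC∖claimed = {(1,0,1)}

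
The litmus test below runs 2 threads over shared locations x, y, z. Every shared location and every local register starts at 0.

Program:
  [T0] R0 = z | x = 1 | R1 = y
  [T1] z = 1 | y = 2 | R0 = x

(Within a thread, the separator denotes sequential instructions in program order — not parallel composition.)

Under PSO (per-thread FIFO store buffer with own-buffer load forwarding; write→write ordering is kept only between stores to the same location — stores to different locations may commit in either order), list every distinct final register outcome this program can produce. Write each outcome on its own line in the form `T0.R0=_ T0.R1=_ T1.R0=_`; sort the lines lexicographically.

outcome vector order: (T0.R0,T0.R1,T1.R0)
|PSO outcomes| = 8

T0.R0=0 T0.R1=0 T1.R0=0
T0.R0=0 T0.R1=0 T1.R0=1
T0.R0=0 T0.R1=2 T1.R0=0
T0.R0=0 T0.R1=2 T1.R0=1
T0.R0=1 T0.R1=0 T1.R0=0
T0.R0=1 T0.R1=0 T1.R0=1
T0.R0=1 T0.R1=2 T1.R0=0
T0.R0=1 T0.R1=2 T1.R0=1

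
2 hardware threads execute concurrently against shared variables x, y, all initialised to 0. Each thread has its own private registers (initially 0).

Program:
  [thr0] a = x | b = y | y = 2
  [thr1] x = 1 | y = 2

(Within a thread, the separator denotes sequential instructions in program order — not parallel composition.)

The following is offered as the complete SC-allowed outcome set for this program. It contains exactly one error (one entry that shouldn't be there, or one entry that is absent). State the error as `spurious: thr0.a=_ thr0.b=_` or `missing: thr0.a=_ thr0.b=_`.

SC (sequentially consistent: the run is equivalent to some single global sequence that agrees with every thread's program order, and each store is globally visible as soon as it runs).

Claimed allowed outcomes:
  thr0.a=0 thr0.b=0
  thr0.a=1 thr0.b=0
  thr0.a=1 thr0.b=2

missing: thr0.a=0 thr0.b=2

outcome vector order: (thr0.a,thr0.b)
under SC → (0,0) (0,2) (1,0) (1,2)
SC∖claimed = {(0,2)}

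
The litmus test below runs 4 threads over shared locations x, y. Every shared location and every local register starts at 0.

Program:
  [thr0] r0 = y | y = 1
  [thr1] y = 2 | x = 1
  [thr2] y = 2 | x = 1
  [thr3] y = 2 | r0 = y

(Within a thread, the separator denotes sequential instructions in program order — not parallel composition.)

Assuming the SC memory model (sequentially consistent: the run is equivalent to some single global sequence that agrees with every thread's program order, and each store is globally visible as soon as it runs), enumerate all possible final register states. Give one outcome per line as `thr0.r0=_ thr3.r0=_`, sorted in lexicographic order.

thr0.r0=0 thr3.r0=1
thr0.r0=0 thr3.r0=2
thr0.r0=2 thr3.r0=1
thr0.r0=2 thr3.r0=2

outcome vector order: (thr0.r0,thr3.r0)
|SC outcomes| = 4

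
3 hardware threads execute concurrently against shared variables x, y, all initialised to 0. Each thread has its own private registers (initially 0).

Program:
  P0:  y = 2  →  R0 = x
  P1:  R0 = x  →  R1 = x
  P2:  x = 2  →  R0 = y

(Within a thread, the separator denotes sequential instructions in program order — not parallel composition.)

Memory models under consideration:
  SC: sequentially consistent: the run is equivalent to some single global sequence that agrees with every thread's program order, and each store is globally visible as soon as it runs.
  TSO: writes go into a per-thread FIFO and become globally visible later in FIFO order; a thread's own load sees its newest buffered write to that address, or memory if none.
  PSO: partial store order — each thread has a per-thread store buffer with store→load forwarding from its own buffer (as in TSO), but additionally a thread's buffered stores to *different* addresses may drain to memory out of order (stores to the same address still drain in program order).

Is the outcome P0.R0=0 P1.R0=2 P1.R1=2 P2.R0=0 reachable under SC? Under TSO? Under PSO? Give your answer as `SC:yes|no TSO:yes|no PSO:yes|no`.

SC:no TSO:yes PSO:yes

outcome vector order: (P0.R0,P1.R0,P1.R1,P2.R0)
SC: 9 outcomes — {<0 0 0 2>; <0 0 2 2>; <0 2 2 2>; <2 0 0 0>; <2 0 0 2>; <2 0 2 0>; <2 0 2 2>; <2 2 2 0>; <2 2 2 2>}
TSO: 12 outcomes — {<0 0 0 0>; <0 0 0 2>; <0 0 2 0>; <0 0 2 2>; <0 2 2 0>; <0 2 2 2>; <2 0 0 0>; <2 0 0 2>; <2 0 2 0>; <2 0 2 2>; <2 2 2 0>; <2 2 2 2>}
PSO: 12 outcomes — {<0 0 0 0>; <0 0 0 2>; <0 0 2 0>; <0 0 2 2>; <0 2 2 0>; <0 2 2 2>; <2 0 0 0>; <2 0 0 2>; <2 0 2 0>; <2 0 2 2>; <2 2 2 0>; <2 2 2 2>}
target <0 2 2 0> ∈ {TSO,PSO}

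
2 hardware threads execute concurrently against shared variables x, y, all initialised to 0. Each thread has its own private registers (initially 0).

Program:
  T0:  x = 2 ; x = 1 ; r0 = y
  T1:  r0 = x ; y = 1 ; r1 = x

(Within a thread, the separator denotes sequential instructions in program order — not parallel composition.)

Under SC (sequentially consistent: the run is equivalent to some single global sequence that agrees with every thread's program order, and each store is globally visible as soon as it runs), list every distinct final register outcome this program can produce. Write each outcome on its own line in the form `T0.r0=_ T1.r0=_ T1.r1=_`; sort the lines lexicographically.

T0.r0=0 T1.r0=0 T1.r1=1
T0.r0=0 T1.r0=1 T1.r1=1
T0.r0=0 T1.r0=2 T1.r1=1
T0.r0=1 T1.r0=0 T1.r1=0
T0.r0=1 T1.r0=0 T1.r1=1
T0.r0=1 T1.r0=0 T1.r1=2
T0.r0=1 T1.r0=1 T1.r1=1
T0.r0=1 T1.r0=2 T1.r1=1
T0.r0=1 T1.r0=2 T1.r1=2

outcome vector order: (T0.r0,T1.r0,T1.r1)
|SC outcomes| = 9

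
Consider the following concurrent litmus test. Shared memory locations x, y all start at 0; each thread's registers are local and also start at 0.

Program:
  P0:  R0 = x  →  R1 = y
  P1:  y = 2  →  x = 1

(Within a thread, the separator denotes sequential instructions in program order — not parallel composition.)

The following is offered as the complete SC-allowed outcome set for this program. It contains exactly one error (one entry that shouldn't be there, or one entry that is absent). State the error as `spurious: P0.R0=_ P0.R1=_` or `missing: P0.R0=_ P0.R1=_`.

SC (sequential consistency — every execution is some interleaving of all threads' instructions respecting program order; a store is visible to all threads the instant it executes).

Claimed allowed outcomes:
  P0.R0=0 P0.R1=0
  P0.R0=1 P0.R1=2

missing: P0.R0=0 P0.R1=2

outcome vector order: (P0.R0,P0.R1)
SC: 3 outcomes — {0/0, 0/2, 1/2}
SC∖claimed = {0/2}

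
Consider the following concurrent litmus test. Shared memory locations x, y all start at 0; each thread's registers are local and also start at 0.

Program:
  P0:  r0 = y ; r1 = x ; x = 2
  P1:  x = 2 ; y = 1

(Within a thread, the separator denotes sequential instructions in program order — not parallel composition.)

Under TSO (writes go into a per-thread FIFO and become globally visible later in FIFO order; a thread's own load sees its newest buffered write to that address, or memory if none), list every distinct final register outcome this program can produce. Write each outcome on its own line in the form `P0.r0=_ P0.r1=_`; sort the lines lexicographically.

outcome vector order: (P0.r0,P0.r1)
|TSO outcomes| = 3

P0.r0=0 P0.r1=0
P0.r0=0 P0.r1=2
P0.r0=1 P0.r1=2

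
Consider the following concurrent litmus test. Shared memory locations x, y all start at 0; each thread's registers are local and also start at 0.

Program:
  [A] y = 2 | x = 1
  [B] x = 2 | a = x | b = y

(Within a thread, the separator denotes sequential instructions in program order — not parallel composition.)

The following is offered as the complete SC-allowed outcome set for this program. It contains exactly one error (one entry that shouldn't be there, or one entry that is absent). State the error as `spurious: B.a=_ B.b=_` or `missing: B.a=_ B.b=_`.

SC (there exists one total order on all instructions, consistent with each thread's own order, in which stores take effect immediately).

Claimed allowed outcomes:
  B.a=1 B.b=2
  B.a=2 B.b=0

missing: B.a=2 B.b=2

outcome vector order: (B.a,B.b)
SC (3): <1 2> <2 0> <2 2>
SC∖claimed = {<2 2>}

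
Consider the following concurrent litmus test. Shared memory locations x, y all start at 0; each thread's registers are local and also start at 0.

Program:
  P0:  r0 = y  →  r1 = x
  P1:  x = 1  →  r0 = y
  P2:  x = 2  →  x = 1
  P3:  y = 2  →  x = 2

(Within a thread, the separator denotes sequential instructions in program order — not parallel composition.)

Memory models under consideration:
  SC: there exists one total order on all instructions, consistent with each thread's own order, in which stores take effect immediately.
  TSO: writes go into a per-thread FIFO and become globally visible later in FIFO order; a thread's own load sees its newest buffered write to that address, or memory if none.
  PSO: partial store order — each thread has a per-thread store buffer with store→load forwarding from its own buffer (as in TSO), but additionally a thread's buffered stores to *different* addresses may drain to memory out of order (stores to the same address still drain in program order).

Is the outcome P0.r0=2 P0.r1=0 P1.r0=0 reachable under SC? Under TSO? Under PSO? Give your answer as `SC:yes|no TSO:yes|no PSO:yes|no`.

outcome vector order: (P0.r0,P0.r1,P1.r0)
SC: 11 outcomes — {<0 0 0> <0 0 2> <0 1 0> <0 1 2> <0 2 0> <0 2 2> <2 0 2> <2 1 0> <2 1 2> <2 2 0> <2 2 2>}
TSO: 12 outcomes — {<0 0 0> <0 0 2> <0 1 0> <0 1 2> <0 2 0> <0 2 2> <2 0 0> <2 0 2> <2 1 0> <2 1 2> <2 2 0> <2 2 2>}
PSO: 12 outcomes — {<0 0 0> <0 0 2> <0 1 0> <0 1 2> <0 2 0> <0 2 2> <2 0 0> <2 0 2> <2 1 0> <2 1 2> <2 2 0> <2 2 2>}
target <2 0 0> ∈ {TSO,PSO}

SC:no TSO:yes PSO:yes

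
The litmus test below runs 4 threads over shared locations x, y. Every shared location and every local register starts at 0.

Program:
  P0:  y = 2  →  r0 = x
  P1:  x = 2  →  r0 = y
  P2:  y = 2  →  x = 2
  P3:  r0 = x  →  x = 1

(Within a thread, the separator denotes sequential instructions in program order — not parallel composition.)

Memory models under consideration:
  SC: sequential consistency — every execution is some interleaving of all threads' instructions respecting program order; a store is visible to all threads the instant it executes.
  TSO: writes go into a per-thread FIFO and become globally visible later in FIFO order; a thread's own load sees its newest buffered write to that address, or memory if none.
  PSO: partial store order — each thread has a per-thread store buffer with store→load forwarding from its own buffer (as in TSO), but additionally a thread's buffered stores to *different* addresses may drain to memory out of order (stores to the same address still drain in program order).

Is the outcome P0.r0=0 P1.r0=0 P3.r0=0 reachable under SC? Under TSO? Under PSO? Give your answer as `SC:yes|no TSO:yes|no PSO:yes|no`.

outcome vector order: (P0.r0,P1.r0,P3.r0)
[SC] allowed = {(0,2,0) (0,2,2) (1,0,0) (1,0,2) (1,2,0) (1,2,2) (2,0,0) (2,0,2) (2,2,0) (2,2,2)}
[TSO] allowed = {(0,0,0) (0,0,2) (0,2,0) (0,2,2) (1,0,0) (1,0,2) (1,2,0) (1,2,2) (2,0,0) (2,0,2) (2,2,0) (2,2,2)}
[PSO] allowed = {(0,0,0) (0,0,2) (0,2,0) (0,2,2) (1,0,0) (1,0,2) (1,2,0) (1,2,2) (2,0,0) (2,0,2) (2,2,0) (2,2,2)}
target (0,0,0) ∈ {TSO,PSO}

SC:no TSO:yes PSO:yes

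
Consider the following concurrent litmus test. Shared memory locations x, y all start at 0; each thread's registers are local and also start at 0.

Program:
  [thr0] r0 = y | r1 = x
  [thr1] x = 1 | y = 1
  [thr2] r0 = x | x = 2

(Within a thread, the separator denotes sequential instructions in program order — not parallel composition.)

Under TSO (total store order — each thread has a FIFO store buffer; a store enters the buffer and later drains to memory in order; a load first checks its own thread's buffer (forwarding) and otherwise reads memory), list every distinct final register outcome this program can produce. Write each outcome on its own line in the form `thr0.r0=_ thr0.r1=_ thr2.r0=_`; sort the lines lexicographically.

outcome vector order: (thr0.r0,thr0.r1,thr2.r0)
|TSO outcomes| = 10

thr0.r0=0 thr0.r1=0 thr2.r0=0
thr0.r0=0 thr0.r1=0 thr2.r0=1
thr0.r0=0 thr0.r1=1 thr2.r0=0
thr0.r0=0 thr0.r1=1 thr2.r0=1
thr0.r0=0 thr0.r1=2 thr2.r0=0
thr0.r0=0 thr0.r1=2 thr2.r0=1
thr0.r0=1 thr0.r1=1 thr2.r0=0
thr0.r0=1 thr0.r1=1 thr2.r0=1
thr0.r0=1 thr0.r1=2 thr2.r0=0
thr0.r0=1 thr0.r1=2 thr2.r0=1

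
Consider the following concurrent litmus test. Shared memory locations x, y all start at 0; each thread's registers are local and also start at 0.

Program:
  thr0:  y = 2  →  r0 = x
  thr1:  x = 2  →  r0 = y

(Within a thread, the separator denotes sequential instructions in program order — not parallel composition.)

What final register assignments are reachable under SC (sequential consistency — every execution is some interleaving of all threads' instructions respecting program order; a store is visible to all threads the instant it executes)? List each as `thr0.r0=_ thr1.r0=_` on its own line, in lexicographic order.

outcome vector order: (thr0.r0,thr1.r0)
|SC outcomes| = 3

thr0.r0=0 thr1.r0=2
thr0.r0=2 thr1.r0=0
thr0.r0=2 thr1.r0=2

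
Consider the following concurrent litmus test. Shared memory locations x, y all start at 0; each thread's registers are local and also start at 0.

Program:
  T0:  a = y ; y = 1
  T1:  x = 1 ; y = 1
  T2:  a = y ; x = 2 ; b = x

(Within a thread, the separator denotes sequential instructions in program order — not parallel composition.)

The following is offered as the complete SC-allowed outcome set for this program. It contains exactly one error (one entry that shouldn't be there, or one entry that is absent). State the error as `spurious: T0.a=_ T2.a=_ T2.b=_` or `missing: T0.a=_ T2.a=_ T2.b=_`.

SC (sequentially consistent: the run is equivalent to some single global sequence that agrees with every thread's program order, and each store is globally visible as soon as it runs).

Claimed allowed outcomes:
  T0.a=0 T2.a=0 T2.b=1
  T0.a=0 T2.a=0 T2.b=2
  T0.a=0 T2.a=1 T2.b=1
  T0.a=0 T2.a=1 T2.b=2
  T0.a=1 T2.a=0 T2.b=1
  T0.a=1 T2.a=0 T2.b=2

outcome vector order: (T0.a,T2.a,T2.b)
SC: 7 outcomes — {(0,0,1) (0,0,2) (0,1,1) (0,1,2) (1,0,1) (1,0,2) (1,1,2)}
SC∖claimed = {(1,1,2)}

missing: T0.a=1 T2.a=1 T2.b=2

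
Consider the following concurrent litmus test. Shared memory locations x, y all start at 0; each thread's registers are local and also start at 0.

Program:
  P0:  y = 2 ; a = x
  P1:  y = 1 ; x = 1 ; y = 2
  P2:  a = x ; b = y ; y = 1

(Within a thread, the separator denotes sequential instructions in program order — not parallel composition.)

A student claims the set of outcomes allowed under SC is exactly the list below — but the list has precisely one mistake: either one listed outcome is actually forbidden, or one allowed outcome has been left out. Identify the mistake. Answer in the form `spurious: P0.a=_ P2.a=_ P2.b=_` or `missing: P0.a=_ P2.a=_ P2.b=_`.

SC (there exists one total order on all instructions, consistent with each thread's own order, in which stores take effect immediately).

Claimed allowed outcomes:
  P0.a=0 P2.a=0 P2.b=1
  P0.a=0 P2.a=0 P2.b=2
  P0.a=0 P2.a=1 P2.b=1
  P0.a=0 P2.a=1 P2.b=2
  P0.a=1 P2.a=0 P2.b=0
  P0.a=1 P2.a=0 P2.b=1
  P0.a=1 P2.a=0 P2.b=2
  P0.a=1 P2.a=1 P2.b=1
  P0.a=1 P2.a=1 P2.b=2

missing: P0.a=0 P2.a=0 P2.b=0

outcome vector order: (P0.a,P2.a,P2.b)
[SC] allowed = {(0,0,0), (0,0,1), (0,0,2), (0,1,1), (0,1,2), (1,0,0), (1,0,1), (1,0,2), (1,1,1), (1,1,2)}
SC∖claimed = {(0,0,0)}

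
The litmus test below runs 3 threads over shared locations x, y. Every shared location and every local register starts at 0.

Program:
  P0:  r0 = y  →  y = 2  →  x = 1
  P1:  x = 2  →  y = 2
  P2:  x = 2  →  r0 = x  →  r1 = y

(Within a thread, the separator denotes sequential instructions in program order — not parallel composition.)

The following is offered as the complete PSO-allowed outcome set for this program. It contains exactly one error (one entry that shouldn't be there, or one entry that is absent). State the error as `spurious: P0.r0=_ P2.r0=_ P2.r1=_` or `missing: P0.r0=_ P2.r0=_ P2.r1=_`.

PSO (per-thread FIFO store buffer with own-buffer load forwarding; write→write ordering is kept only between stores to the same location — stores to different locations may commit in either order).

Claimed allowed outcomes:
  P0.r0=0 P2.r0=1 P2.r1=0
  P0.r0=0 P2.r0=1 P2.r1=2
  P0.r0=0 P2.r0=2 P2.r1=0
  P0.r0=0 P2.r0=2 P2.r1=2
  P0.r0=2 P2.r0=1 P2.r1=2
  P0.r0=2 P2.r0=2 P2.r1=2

outcome vector order: (P0.r0,P2.r0,P2.r1)
PSO (7): <0 1 0>; <0 1 2>; <0 2 0>; <0 2 2>; <2 1 2>; <2 2 0>; <2 2 2>
PSO∖claimed = {<2 2 0>}

missing: P0.r0=2 P2.r0=2 P2.r1=0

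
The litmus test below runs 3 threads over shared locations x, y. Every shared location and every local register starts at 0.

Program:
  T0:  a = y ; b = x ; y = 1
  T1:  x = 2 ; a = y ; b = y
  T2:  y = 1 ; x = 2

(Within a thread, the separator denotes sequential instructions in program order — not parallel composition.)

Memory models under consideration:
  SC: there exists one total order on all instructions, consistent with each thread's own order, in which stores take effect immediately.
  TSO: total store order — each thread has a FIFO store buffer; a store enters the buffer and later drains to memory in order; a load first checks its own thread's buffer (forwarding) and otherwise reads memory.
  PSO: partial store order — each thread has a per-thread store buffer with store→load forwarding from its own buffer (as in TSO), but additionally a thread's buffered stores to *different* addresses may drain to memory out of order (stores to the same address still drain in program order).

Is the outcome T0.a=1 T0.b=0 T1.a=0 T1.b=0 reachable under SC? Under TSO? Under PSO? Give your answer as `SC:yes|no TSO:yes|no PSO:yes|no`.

SC:no TSO:yes PSO:yes

outcome vector order: (T0.a,T0.b,T1.a,T1.b)
SC (10): 0/0/0/0, 0/0/0/1, 0/0/1/1, 0/2/0/0, 0/2/0/1, 0/2/1/1, 1/0/1/1, 1/2/0/0, 1/2/0/1, 1/2/1/1
TSO (12): 0/0/0/0, 0/0/0/1, 0/0/1/1, 0/2/0/0, 0/2/0/1, 0/2/1/1, 1/0/0/0, 1/0/0/1, 1/0/1/1, 1/2/0/0, 1/2/0/1, 1/2/1/1
PSO (12): 0/0/0/0, 0/0/0/1, 0/0/1/1, 0/2/0/0, 0/2/0/1, 0/2/1/1, 1/0/0/0, 1/0/0/1, 1/0/1/1, 1/2/0/0, 1/2/0/1, 1/2/1/1
target 1/0/0/0 ∈ {TSO,PSO}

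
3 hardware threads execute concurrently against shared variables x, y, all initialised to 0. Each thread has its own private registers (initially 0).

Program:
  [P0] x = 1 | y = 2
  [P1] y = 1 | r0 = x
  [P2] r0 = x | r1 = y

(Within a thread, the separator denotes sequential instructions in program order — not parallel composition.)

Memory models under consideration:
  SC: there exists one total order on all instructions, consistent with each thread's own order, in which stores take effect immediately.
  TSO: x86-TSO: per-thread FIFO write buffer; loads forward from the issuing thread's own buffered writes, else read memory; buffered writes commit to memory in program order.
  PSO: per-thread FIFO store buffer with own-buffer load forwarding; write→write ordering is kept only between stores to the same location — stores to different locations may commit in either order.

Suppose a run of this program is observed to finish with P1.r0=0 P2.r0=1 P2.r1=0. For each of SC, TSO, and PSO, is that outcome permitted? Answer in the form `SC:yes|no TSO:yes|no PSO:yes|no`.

outcome vector order: (P1.r0,P2.r0,P2.r1)
[SC] allowed = {(0,0,0), (0,0,1), (0,0,2), (0,1,1), (0,1,2), (1,0,0), (1,0,1), (1,0,2), (1,1,0), (1,1,1), (1,1,2)}
[TSO] allowed = {(0,0,0), (0,0,1), (0,0,2), (0,1,0), (0,1,1), (0,1,2), (1,0,0), (1,0,1), (1,0,2), (1,1,0), (1,1,1), (1,1,2)}
[PSO] allowed = {(0,0,0), (0,0,1), (0,0,2), (0,1,0), (0,1,1), (0,1,2), (1,0,0), (1,0,1), (1,0,2), (1,1,0), (1,1,1), (1,1,2)}
target (0,1,0) ∈ {TSO,PSO}

SC:no TSO:yes PSO:yes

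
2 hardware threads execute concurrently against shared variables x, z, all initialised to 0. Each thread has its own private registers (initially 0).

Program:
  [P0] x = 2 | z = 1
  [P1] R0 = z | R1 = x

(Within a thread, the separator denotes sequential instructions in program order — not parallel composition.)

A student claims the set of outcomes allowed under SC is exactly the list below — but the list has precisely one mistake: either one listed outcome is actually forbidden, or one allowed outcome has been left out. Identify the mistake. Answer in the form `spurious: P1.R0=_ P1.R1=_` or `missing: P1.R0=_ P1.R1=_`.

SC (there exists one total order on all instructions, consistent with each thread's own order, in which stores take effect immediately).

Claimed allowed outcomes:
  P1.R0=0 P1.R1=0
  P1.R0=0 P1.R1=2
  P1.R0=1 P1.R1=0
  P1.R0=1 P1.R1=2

spurious: P1.R0=1 P1.R1=0

outcome vector order: (P1.R0,P1.R1)
under SC → 0/0; 0/2; 1/2
claimed∖SC = {1/0}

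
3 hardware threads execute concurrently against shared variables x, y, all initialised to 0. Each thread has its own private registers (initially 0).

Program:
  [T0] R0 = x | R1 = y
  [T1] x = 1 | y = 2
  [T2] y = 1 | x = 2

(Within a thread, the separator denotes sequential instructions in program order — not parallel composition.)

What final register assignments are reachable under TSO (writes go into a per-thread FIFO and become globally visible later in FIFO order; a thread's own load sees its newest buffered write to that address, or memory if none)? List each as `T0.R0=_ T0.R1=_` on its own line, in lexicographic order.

outcome vector order: (T0.R0,T0.R1)
|TSO outcomes| = 8

T0.R0=0 T0.R1=0
T0.R0=0 T0.R1=1
T0.R0=0 T0.R1=2
T0.R0=1 T0.R1=0
T0.R0=1 T0.R1=1
T0.R0=1 T0.R1=2
T0.R0=2 T0.R1=1
T0.R0=2 T0.R1=2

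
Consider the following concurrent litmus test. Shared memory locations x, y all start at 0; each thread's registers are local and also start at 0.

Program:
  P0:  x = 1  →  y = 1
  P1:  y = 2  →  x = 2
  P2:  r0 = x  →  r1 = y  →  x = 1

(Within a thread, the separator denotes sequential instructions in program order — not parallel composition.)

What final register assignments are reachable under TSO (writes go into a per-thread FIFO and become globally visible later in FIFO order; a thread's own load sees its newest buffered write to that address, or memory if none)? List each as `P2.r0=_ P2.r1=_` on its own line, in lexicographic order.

P2.r0=0 P2.r1=0
P2.r0=0 P2.r1=1
P2.r0=0 P2.r1=2
P2.r0=1 P2.r1=0
P2.r0=1 P2.r1=1
P2.r0=1 P2.r1=2
P2.r0=2 P2.r1=1
P2.r0=2 P2.r1=2

outcome vector order: (P2.r0,P2.r1)
|TSO outcomes| = 8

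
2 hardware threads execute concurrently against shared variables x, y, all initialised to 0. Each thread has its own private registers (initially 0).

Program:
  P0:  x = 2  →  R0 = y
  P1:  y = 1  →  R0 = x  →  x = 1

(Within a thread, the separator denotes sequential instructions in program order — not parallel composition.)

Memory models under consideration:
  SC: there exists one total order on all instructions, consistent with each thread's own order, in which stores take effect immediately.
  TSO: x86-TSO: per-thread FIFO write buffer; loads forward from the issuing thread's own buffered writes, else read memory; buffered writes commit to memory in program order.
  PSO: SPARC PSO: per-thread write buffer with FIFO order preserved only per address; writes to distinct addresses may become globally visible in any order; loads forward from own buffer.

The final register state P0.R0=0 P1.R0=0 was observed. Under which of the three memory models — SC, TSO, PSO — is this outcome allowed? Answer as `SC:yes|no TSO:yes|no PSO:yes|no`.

SC:no TSO:yes PSO:yes

outcome vector order: (P0.R0,P1.R0)
SC (3): (0,2); (1,0); (1,2)
TSO (4): (0,0); (0,2); (1,0); (1,2)
PSO (4): (0,0); (0,2); (1,0); (1,2)
target (0,0) ∈ {TSO,PSO}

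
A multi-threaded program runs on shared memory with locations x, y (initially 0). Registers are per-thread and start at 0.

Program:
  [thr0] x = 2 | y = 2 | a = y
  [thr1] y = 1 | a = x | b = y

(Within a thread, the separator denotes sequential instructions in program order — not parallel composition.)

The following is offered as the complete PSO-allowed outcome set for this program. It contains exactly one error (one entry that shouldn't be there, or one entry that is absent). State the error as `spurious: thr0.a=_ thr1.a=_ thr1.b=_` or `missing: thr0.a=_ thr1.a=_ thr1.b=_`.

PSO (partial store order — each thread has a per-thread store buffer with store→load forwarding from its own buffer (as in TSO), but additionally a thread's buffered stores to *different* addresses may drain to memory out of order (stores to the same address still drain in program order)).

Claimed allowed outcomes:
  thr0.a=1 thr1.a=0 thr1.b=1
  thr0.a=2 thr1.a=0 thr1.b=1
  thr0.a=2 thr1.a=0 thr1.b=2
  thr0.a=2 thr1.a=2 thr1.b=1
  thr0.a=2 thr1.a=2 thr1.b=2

outcome vector order: (thr0.a,thr1.a,thr1.b)
PSO (6): 101 121 201 202 221 222
PSO∖claimed = {121}

missing: thr0.a=1 thr1.a=2 thr1.b=1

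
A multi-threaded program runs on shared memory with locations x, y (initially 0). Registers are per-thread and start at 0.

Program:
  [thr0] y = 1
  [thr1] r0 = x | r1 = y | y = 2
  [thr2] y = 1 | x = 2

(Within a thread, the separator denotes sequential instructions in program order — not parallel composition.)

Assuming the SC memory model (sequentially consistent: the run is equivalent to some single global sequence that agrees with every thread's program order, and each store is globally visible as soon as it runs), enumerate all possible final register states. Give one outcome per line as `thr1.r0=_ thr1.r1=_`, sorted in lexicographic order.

outcome vector order: (thr1.r0,thr1.r1)
|SC outcomes| = 3

thr1.r0=0 thr1.r1=0
thr1.r0=0 thr1.r1=1
thr1.r0=2 thr1.r1=1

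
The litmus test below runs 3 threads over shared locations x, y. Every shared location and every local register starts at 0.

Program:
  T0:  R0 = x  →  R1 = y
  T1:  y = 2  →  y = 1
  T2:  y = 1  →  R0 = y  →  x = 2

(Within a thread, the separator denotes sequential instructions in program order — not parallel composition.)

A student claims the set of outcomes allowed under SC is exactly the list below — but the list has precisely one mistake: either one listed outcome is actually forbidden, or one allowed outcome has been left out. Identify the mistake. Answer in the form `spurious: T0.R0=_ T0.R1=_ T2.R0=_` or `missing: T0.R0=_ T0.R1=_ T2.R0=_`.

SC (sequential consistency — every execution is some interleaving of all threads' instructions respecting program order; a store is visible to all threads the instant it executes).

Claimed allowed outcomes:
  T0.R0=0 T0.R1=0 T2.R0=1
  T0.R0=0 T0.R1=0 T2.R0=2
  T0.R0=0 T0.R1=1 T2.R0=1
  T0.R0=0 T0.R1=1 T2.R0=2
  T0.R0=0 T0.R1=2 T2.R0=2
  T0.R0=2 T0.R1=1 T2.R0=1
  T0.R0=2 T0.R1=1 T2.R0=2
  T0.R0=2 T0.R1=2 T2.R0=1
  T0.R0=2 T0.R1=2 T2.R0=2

missing: T0.R0=0 T0.R1=2 T2.R0=1

outcome vector order: (T0.R0,T0.R1,T2.R0)
under SC → (0,0,1), (0,0,2), (0,1,1), (0,1,2), (0,2,1), (0,2,2), (2,1,1), (2,1,2), (2,2,1), (2,2,2)
SC∖claimed = {(0,2,1)}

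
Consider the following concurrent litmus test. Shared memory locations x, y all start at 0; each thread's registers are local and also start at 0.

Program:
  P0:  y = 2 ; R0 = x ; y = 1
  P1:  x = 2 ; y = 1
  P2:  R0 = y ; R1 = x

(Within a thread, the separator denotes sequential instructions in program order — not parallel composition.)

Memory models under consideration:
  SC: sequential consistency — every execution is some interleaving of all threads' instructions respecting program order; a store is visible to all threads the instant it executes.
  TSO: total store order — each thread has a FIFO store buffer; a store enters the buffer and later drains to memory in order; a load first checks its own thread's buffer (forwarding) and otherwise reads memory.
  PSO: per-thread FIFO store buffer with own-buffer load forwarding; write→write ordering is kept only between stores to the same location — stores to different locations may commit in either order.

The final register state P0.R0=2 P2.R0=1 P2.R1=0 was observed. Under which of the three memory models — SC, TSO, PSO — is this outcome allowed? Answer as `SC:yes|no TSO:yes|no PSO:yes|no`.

SC:no TSO:no PSO:yes

outcome vector order: (P0.R0,P2.R0,P2.R1)
under SC → <0 0 0>, <0 0 2>, <0 1 0>, <0 1 2>, <0 2 0>, <0 2 2>, <2 0 0>, <2 0 2>, <2 1 2>, <2 2 0>, <2 2 2>
under TSO → <0 0 0>, <0 0 2>, <0 1 0>, <0 1 2>, <0 2 0>, <0 2 2>, <2 0 0>, <2 0 2>, <2 1 2>, <2 2 0>, <2 2 2>
under PSO → <0 0 0>, <0 0 2>, <0 1 0>, <0 1 2>, <0 2 0>, <0 2 2>, <2 0 0>, <2 0 2>, <2 1 0>, <2 1 2>, <2 2 0>, <2 2 2>
target <2 1 0> ∈ {PSO}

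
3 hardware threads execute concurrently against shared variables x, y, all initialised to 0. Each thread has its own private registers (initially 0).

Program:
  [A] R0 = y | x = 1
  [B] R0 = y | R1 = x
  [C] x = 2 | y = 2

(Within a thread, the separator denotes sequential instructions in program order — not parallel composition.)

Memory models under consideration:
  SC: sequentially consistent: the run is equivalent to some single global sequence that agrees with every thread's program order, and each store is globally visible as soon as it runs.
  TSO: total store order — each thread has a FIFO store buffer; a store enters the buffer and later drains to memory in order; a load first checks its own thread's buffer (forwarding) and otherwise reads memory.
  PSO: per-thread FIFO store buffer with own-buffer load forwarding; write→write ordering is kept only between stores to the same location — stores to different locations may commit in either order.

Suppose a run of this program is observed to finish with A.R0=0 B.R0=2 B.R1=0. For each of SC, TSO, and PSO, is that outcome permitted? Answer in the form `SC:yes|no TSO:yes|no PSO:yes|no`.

outcome vector order: (A.R0,B.R0,B.R1)
SC (10): 0/0/0, 0/0/1, 0/0/2, 0/2/1, 0/2/2, 2/0/0, 2/0/1, 2/0/2, 2/2/1, 2/2/2
TSO (10): 0/0/0, 0/0/1, 0/0/2, 0/2/1, 0/2/2, 2/0/0, 2/0/1, 2/0/2, 2/2/1, 2/2/2
PSO (12): 0/0/0, 0/0/1, 0/0/2, 0/2/0, 0/2/1, 0/2/2, 2/0/0, 2/0/1, 2/0/2, 2/2/0, 2/2/1, 2/2/2
target 0/2/0 ∈ {PSO}

SC:no TSO:no PSO:yes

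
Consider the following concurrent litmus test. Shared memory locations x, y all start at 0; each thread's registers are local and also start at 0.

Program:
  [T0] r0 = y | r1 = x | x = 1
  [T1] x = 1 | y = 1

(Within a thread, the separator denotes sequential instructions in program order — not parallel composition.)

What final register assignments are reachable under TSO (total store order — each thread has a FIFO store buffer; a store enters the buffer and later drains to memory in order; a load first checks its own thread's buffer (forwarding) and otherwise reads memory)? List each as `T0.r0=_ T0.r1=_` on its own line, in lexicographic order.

T0.r0=0 T0.r1=0
T0.r0=0 T0.r1=1
T0.r0=1 T0.r1=1

outcome vector order: (T0.r0,T0.r1)
|TSO outcomes| = 3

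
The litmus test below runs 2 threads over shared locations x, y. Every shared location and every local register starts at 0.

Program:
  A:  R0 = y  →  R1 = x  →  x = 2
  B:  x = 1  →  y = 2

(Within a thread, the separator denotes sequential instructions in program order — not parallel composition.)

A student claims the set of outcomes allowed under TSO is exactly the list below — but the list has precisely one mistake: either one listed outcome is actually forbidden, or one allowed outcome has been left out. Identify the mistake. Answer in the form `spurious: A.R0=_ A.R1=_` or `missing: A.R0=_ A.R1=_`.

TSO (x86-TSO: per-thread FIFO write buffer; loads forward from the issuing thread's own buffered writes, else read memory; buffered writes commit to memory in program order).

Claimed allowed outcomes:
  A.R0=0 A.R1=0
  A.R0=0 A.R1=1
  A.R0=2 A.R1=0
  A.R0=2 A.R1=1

outcome vector order: (A.R0,A.R1)
under TSO → 00 01 21
claimed∖TSO = {20}

spurious: A.R0=2 A.R1=0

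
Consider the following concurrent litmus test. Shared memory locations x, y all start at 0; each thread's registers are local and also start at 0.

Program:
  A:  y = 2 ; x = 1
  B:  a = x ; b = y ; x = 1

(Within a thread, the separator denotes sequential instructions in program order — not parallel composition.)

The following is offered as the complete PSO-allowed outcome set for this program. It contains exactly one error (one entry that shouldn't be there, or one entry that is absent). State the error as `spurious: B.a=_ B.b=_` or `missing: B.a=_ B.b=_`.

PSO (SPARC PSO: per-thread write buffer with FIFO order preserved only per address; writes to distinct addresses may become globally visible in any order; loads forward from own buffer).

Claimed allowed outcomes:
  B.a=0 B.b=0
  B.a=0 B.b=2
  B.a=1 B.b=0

missing: B.a=1 B.b=2

outcome vector order: (B.a,B.b)
PSO: 4 outcomes — {00 02 10 12}
PSO∖claimed = {12}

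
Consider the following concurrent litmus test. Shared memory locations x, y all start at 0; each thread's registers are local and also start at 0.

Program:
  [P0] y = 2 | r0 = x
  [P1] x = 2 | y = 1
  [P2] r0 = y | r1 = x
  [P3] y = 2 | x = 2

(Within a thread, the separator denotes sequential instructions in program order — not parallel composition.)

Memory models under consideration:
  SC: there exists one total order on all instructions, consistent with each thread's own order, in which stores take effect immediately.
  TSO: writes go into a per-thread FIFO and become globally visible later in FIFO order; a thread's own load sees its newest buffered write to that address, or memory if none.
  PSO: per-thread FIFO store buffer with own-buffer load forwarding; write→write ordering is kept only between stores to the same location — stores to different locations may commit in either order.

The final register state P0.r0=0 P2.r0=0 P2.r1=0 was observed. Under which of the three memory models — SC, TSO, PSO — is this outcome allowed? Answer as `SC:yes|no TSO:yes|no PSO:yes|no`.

SC:yes TSO:yes PSO:yes

outcome vector order: (P0.r0,P2.r0,P2.r1)
SC (10): <0 0 0>, <0 0 2>, <0 1 2>, <0 2 0>, <0 2 2>, <2 0 0>, <2 0 2>, <2 1 2>, <2 2 0>, <2 2 2>
TSO (10): <0 0 0>, <0 0 2>, <0 1 2>, <0 2 0>, <0 2 2>, <2 0 0>, <2 0 2>, <2 1 2>, <2 2 0>, <2 2 2>
PSO (12): <0 0 0>, <0 0 2>, <0 1 0>, <0 1 2>, <0 2 0>, <0 2 2>, <2 0 0>, <2 0 2>, <2 1 0>, <2 1 2>, <2 2 0>, <2 2 2>
target <0 0 0> ∈ {SC,TSO,PSO}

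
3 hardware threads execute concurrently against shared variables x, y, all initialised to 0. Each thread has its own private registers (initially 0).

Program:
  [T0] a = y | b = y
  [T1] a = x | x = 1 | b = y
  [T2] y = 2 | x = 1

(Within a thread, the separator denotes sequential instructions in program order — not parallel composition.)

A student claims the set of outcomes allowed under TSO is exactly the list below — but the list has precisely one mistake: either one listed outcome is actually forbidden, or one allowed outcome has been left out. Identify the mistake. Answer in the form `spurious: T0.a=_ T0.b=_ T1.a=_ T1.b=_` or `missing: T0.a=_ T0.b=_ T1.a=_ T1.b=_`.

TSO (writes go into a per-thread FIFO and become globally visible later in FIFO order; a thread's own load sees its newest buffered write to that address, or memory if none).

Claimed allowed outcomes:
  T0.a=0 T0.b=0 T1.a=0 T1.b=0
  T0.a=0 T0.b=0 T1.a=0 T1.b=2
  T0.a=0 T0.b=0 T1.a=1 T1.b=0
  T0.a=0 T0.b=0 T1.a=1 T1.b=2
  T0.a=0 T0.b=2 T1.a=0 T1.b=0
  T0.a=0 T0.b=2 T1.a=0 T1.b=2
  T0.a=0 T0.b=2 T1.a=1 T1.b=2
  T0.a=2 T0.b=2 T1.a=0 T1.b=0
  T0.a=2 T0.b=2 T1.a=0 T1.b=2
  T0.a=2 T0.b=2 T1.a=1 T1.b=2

spurious: T0.a=0 T0.b=0 T1.a=1 T1.b=0

outcome vector order: (T0.a,T0.b,T1.a,T1.b)
TSO: 9 outcomes — {(0,0,0,0) (0,0,0,2) (0,0,1,2) (0,2,0,0) (0,2,0,2) (0,2,1,2) (2,2,0,0) (2,2,0,2) (2,2,1,2)}
claimed∖TSO = {(0,0,1,0)}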